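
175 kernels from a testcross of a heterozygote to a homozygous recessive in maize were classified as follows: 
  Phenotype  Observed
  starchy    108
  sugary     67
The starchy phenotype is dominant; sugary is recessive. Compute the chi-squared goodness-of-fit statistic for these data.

9.606

A testcross of a heterozygote (Aa × aa) gives a 1:1 phenotypic ratio.
Under the 1:1 hypothesis (Σ ratio = 2, N = 175):
  starchy: 175 × 1/2 = 87.5
  sugary: 175 × 1/2 = 87.5
χ² = Σ (O − E)² / E
  starchy: (108 − 87.5)² / 87.5 = 4.8029
  sugary: (67 − 87.5)² / 87.5 = 4.8029
χ² = 4.8029 + 4.8029 = 9.6058 ≈ 9.606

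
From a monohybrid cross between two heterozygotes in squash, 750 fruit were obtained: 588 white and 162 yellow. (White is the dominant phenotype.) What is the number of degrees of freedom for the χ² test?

For a monohybrid cross between heterozygotes with complete dominance, the expected phenotypic ratio is 3:1.
A goodness-of-fit test with 2 phenotype classes has df = 2 − 1 = 1.

1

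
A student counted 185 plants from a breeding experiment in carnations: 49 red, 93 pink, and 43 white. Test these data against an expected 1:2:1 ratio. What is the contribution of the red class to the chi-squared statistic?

Total ratio parts = 4. Expected numbers out of 185:
  red: 185 × 1/4 = 46.25
  pink: 185 × 2/4 = 92.5
  white: 185 × 1/4 = 46.25
Contribution of red: (49 − 46.25)² / 46.25 = 0.1635

0.164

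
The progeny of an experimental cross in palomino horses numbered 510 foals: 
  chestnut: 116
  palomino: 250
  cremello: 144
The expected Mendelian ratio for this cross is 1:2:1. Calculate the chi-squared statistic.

The 1:2:1 ratio has 4 parts, so with N = 510 the expected counts are:
  chestnut: 510 × 1/4 = 127.5
  palomino: 510 × 2/4 = 255
  cremello: 510 × 1/4 = 127.5
χ² = Σ (O − E)² / E
  chestnut: (116 − 127.5)² / 127.5 = 1.0373
  palomino: (250 − 255)² / 255 = 0.0980
  cremello: (144 − 127.5)² / 127.5 = 2.1353
χ² = 1.0373 + 0.0980 + 2.1353 = 3.2706 ≈ 3.271

3.271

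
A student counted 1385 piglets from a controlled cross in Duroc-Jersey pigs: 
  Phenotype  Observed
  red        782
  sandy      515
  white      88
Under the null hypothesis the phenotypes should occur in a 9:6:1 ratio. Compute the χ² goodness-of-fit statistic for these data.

Total ratio parts = 16. Expected numbers out of 1385:
  red: 1385 × 9/16 = 779.0625
  sandy: 1385 × 6/16 = 519.375
  white: 1385 × 1/16 = 86.5625
χ² = Σ (O − E)² / E
  red: (782 − 779.0625)² / 779.0625 = 0.0111
  sandy: (515 − 519.375)² / 519.375 = 0.0369
  white: (88 − 86.5625)² / 86.5625 = 0.0239
χ² = 0.0111 + 0.0369 + 0.0239 = 0.0719 ≈ 0.072

0.072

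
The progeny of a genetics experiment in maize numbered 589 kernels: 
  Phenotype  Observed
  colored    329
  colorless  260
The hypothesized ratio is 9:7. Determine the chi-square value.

Total ratio parts = 16. Expected numbers out of 589:
  colored: 589 × 9/16 = 331.3125
  colorless: 589 × 7/16 = 257.6875
χ² = Σ (O − E)² / E
  colored: (329 − 331.3125)² / 331.3125 = 0.0161
  colorless: (260 − 257.6875)² / 257.6875 = 0.0208
χ² = 0.0161 + 0.0208 = 0.0369 ≈ 0.037

0.037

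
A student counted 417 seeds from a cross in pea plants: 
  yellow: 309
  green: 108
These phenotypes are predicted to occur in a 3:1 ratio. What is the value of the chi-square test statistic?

0.180

The 3:1 ratio has 4 parts, so with N = 417 the expected counts are:
  yellow: 417 × 3/4 = 312.75
  green: 417 × 1/4 = 104.25
χ² = Σ (O − E)² / E
  yellow: (309 − 312.75)² / 312.75 = 0.0450
  green: (108 − 104.25)² / 104.25 = 0.1349
χ² = 0.0450 + 0.1349 = 0.1799 ≈ 0.180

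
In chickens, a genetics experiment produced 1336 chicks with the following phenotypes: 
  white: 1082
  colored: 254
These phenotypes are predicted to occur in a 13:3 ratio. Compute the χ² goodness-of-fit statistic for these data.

0.060

The 13:3 ratio has 16 parts, so with N = 1336 the expected counts are:
  white: 1336 × 13/16 = 1085.5
  colored: 1336 × 3/16 = 250.5
χ² = Σ (O − E)² / E
  white: (1082 − 1085.5)² / 1085.5 = 0.0113
  colored: (254 − 250.5)² / 250.5 = 0.0489
χ² = 0.0113 + 0.0489 = 0.0602 ≈ 0.060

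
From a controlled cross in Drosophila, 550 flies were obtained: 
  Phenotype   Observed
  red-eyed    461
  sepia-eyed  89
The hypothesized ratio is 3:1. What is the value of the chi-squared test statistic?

22.810

The 3:1 ratio has 4 parts, so with N = 550 the expected counts are:
  red-eyed: 550 × 3/4 = 412.5
  sepia-eyed: 550 × 1/4 = 137.5
χ² = Σ (O − E)² / E
  red-eyed: (461 − 412.5)² / 412.5 = 5.7024
  sepia-eyed: (89 − 137.5)² / 137.5 = 17.1073
χ² = 5.7024 + 17.1073 = 22.8097 ≈ 22.810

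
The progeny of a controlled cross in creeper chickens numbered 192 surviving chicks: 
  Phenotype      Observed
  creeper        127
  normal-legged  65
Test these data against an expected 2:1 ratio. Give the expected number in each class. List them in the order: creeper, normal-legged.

128, 64

Total ratio parts = 3. Expected numbers out of 192:
  creeper: 192 × 2/3 = 128
  normal-legged: 192 × 1/3 = 64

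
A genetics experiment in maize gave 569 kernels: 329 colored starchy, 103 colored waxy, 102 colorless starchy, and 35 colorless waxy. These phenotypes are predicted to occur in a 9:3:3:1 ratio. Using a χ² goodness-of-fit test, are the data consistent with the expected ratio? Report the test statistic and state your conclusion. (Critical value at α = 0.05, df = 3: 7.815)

Total ratio parts = 16. Expected numbers out of 569:
  colored starchy: 569 × 9/16 = 320.0625
  colored waxy: 569 × 3/16 = 106.6875
  colorless starchy: 569 × 3/16 = 106.6875
  colorless waxy: 569 × 1/16 = 35.5625
χ² = Σ (O − E)² / E
  colored starchy: (329 − 320.0625)² / 320.0625 = 0.2496
  colored waxy: (103 − 106.6875)² / 106.6875 = 0.1275
  colorless starchy: (102 − 106.6875)² / 106.6875 = 0.2060
  colorless waxy: (35 − 35.5625)² / 35.5625 = 0.0089
χ² = 0.2496 + 0.1275 + 0.2060 + 0.0089 = 0.592
Degrees of freedom = 4 − 1 = 3; critical value at α = 0.05 is 7.815.
Since 0.592 < 7.815, we fail to reject the null hypothesis — the data are consistent with the 9:3:3:1 ratio.

0.592; consistent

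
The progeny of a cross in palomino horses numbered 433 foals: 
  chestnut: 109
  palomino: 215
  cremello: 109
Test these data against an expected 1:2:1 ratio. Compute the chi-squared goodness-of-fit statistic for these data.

0.021

Expected counts for N = 433 under a 1:2:1 ratio (total parts = 4):
  chestnut: 433 × 1/4 = 108.25
  palomino: 433 × 2/4 = 216.5
  cremello: 433 × 1/4 = 108.25
χ² = Σ (O − E)² / E
  chestnut: (109 − 108.25)² / 108.25 = 0.0052
  palomino: (215 − 216.5)² / 216.5 = 0.0104
  cremello: (109 − 108.25)² / 108.25 = 0.0052
χ² = 0.0052 + 0.0104 + 0.0052 = 0.0208 ≈ 0.021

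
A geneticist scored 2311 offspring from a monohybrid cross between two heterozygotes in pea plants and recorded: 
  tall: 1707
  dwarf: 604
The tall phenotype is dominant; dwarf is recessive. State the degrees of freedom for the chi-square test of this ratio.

For a monohybrid cross between heterozygotes with complete dominance, the expected phenotypic ratio is 3:1.
A goodness-of-fit test with 2 phenotype classes has df = 2 − 1 = 1.

1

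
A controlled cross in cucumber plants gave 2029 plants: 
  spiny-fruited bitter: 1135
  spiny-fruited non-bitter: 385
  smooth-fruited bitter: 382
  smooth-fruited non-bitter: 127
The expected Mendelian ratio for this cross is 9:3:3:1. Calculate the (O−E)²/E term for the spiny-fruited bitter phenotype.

0.035

Expected counts for N = 2029 under a 9:3:3:1 ratio (total parts = 16):
  spiny-fruited bitter: 2029 × 9/16 = 1141.3125
  spiny-fruited non-bitter: 2029 × 3/16 = 380.4375
  smooth-fruited bitter: 2029 × 3/16 = 380.4375
  smooth-fruited non-bitter: 2029 × 1/16 = 126.8125
Contribution of spiny-fruited bitter: (1135 − 1141.3125)² / 1141.3125 = 0.0349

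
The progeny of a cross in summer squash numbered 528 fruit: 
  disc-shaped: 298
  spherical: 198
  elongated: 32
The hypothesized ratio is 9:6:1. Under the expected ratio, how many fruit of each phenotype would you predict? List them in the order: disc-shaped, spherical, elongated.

Total ratio parts = 16. Expected numbers out of 528:
  disc-shaped: 528 × 9/16 = 297
  spherical: 528 × 6/16 = 198
  elongated: 528 × 1/16 = 33

297, 198, 33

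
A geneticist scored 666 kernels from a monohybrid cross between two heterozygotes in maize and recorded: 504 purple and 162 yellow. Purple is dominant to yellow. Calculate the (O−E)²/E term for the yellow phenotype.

For a monohybrid cross between heterozygotes with complete dominance, the expected phenotypic ratio is 3:1.
Total ratio parts = 4. Expected numbers out of 666:
  purple: 666 × 3/4 = 499.5
  yellow: 666 × 1/4 = 166.5
Contribution of yellow: (162 − 166.5)² / 166.5 = 0.1216

0.122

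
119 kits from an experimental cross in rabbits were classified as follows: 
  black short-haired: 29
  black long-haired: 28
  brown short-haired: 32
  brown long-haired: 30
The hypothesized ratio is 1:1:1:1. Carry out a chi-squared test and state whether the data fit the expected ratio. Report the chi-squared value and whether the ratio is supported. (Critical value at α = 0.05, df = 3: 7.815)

0.294; consistent

Under the 1:1:1:1 hypothesis (Σ ratio = 4, N = 119):
  black short-haired: 119 × 1/4 = 29.75
  black long-haired: 119 × 1/4 = 29.75
  brown short-haired: 119 × 1/4 = 29.75
  brown long-haired: 119 × 1/4 = 29.75
χ² = Σ (O − E)² / E
  black short-haired: (29 − 29.75)² / 29.75 = 0.0189
  black long-haired: (28 − 29.75)² / 29.75 = 0.1029
  brown short-haired: (32 − 29.75)² / 29.75 = 0.1702
  brown long-haired: (30 − 29.75)² / 29.75 = 0.0021
χ² = 0.0189 + 0.1029 + 0.1702 + 0.0021 = 0.2941 ≈ 0.294
Degrees of freedom = 4 − 1 = 3; critical value at α = 0.05 is 7.815.
Since 0.294 < 7.815, we fail to reject the null hypothesis — the data are consistent with the 1:1:1:1 ratio.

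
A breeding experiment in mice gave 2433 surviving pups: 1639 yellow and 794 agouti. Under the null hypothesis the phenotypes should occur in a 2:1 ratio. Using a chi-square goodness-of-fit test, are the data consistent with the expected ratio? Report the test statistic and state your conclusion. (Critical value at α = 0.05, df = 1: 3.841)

0.535; consistent

Expected counts for N = 2433 under a 2:1 ratio (total parts = 3):
  yellow: 2433 × 2/3 = 1622
  agouti: 2433 × 1/3 = 811
χ² = Σ (O − E)² / E
  yellow: (1639 − 1622)² / 1622 = 0.1782
  agouti: (794 − 811)² / 811 = 0.3564
χ² = 0.1782 + 0.3564 = 0.5346 ≈ 0.535
Degrees of freedom = 2 − 1 = 1; critical value at α = 0.05 is 3.841.
Since 0.535 < 3.841, we fail to reject the null hypothesis — the data are consistent with the 2:1 ratio.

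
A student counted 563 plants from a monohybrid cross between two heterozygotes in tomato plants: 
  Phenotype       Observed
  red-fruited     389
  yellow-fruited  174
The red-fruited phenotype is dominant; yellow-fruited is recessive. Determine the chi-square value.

10.473

For a monohybrid cross between heterozygotes with complete dominance, the expected phenotypic ratio is 3:1.
Expected counts for N = 563 under a 3:1 ratio (total parts = 4):
  red-fruited: 563 × 3/4 = 422.25
  yellow-fruited: 563 × 1/4 = 140.75
χ² = Σ (O − E)² / E
  red-fruited: (389 − 422.25)² / 422.25 = 2.6183
  yellow-fruited: (174 − 140.75)² / 140.75 = 7.8548
χ² = 2.6183 + 7.8548 = 10.4731 ≈ 10.473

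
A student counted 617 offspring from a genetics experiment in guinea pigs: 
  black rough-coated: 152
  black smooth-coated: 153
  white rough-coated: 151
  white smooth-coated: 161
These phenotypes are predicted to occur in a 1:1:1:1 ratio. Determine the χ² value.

0.407

Under the 1:1:1:1 hypothesis (Σ ratio = 4, N = 617):
  black rough-coated: 617 × 1/4 = 154.25
  black smooth-coated: 617 × 1/4 = 154.25
  white rough-coated: 617 × 1/4 = 154.25
  white smooth-coated: 617 × 1/4 = 154.25
χ² = Σ (O − E)² / E
  black rough-coated: (152 − 154.25)² / 154.25 = 0.0328
  black smooth-coated: (153 − 154.25)² / 154.25 = 0.0101
  white rough-coated: (151 − 154.25)² / 154.25 = 0.0685
  white smooth-coated: (161 − 154.25)² / 154.25 = 0.2954
χ² = 0.0328 + 0.0101 + 0.0685 + 0.2954 = 0.4068 ≈ 0.407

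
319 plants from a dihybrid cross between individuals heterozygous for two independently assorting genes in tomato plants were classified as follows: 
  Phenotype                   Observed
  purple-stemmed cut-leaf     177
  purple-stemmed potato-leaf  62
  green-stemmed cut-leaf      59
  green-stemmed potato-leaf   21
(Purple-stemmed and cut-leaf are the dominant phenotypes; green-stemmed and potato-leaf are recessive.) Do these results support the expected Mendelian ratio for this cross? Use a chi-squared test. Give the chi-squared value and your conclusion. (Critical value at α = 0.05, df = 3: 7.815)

A dihybrid F₂ with independent assortment and complete dominance at both loci gives a 9:3:3:1 phenotypic ratio.
Total ratio parts = 16. Expected numbers out of 319:
  purple-stemmed cut-leaf: 319 × 9/16 = 179.4375
  purple-stemmed potato-leaf: 319 × 3/16 = 59.8125
  green-stemmed cut-leaf: 319 × 3/16 = 59.8125
  green-stemmed potato-leaf: 319 × 1/16 = 19.9375
χ² = Σ (O − E)² / E
  purple-stemmed cut-leaf: (177 − 179.4375)² / 179.4375 = 0.0331
  purple-stemmed potato-leaf: (62 − 59.8125)² / 59.8125 = 0.0800
  green-stemmed cut-leaf: (59 − 59.8125)² / 59.8125 = 0.0110
  green-stemmed potato-leaf: (21 − 19.9375)² / 19.9375 = 0.0566
χ² = 0.0331 + 0.0800 + 0.0110 + 0.0566 = 0.1807 ≈ 0.181
Degrees of freedom = 4 − 1 = 3; critical value at α = 0.05 is 7.815.
Since 0.181 < 7.815, we fail to reject the null hypothesis — the data are consistent with the 9:3:3:1 ratio.

0.181; consistent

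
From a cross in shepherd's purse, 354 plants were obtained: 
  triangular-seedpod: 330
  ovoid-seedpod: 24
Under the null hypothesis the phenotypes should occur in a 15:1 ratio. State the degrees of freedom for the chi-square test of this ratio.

A goodness-of-fit test with 2 phenotype classes has df = 2 − 1 = 1.

1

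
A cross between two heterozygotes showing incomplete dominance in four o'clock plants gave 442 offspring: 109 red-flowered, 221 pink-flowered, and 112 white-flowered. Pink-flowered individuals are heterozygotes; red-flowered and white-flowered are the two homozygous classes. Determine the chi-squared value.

With incomplete dominance, a heterozygote × heterozygote cross gives a 1:2:1 phenotypic ratio.
Expected counts for N = 442 under a 1:2:1 ratio (total parts = 4):
  red-flowered: 442 × 1/4 = 110.5
  pink-flowered: 442 × 2/4 = 221
  white-flowered: 442 × 1/4 = 110.5
χ² = Σ (O − E)² / E
  red-flowered: (109 − 110.5)² / 110.5 = 0.0204
  pink-flowered: (221 − 221)² / 221 = 0.0000
  white-flowered: (112 − 110.5)² / 110.5 = 0.0204
χ² = 0.0204 + 0.0000 + 0.0204 = 0.0408 ≈ 0.041

0.041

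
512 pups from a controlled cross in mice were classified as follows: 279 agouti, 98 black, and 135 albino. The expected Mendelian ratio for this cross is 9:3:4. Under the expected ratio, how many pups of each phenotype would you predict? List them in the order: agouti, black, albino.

Expected counts for N = 512 under a 9:3:4 ratio (total parts = 16):
  agouti: 512 × 9/16 = 288
  black: 512 × 3/16 = 96
  albino: 512 × 4/16 = 128

288, 96, 128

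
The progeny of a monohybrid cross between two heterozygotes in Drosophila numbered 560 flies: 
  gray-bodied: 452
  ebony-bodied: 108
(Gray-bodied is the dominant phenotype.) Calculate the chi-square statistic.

9.752

For a monohybrid cross between heterozygotes with complete dominance, the expected phenotypic ratio is 3:1.
Total ratio parts = 4. Expected numbers out of 560:
  gray-bodied: 560 × 3/4 = 420
  ebony-bodied: 560 × 1/4 = 140
χ² = Σ (O − E)² / E
  gray-bodied: (452 − 420)² / 420 = 2.4381
  ebony-bodied: (108 − 140)² / 140 = 7.3143
χ² = 2.4381 + 7.3143 = 9.7524 ≈ 9.752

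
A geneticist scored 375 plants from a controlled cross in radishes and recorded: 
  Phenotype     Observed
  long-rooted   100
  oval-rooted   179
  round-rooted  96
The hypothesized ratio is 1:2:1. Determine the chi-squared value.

0.856

The 1:2:1 ratio has 4 parts, so with N = 375 the expected counts are:
  long-rooted: 375 × 1/4 = 93.75
  oval-rooted: 375 × 2/4 = 187.5
  round-rooted: 375 × 1/4 = 93.75
χ² = Σ (O − E)² / E
  long-rooted: (100 − 93.75)² / 93.75 = 0.4167
  oval-rooted: (179 − 187.5)² / 187.5 = 0.3853
  round-rooted: (96 − 93.75)² / 93.75 = 0.0540
χ² = 0.4167 + 0.3853 + 0.0540 = 0.856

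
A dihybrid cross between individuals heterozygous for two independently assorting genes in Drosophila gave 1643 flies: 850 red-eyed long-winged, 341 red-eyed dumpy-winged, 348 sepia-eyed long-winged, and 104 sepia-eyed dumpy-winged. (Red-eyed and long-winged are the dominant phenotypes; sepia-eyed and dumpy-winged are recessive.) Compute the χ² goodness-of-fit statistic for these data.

A dihybrid F₂ with independent assortment and complete dominance at both loci gives a 9:3:3:1 phenotypic ratio.
The 9:3:3:1 ratio has 16 parts, so with N = 1643 the expected counts are:
  red-eyed long-winged: 1643 × 9/16 = 924.1875
  red-eyed dumpy-winged: 1643 × 3/16 = 308.0625
  sepia-eyed long-winged: 1643 × 3/16 = 308.0625
  sepia-eyed dumpy-winged: 1643 × 1/16 = 102.6875
χ² = Σ (O − E)² / E
  red-eyed long-winged: (850 − 924.1875)² / 924.1875 = 5.9553
  red-eyed dumpy-winged: (341 − 308.0625)² / 308.0625 = 3.5216
  sepia-eyed long-winged: (348 − 308.0625)² / 308.0625 = 5.1775
  sepia-eyed dumpy-winged: (104 − 102.6875)² / 102.6875 = 0.0168
χ² = 5.9553 + 3.5216 + 5.1775 + 0.0168 = 14.6712 ≈ 14.671

14.671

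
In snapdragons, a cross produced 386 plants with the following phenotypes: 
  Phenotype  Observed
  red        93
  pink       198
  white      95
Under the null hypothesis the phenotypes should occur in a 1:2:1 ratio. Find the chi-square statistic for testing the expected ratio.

0.280

Total ratio parts = 4. Expected numbers out of 386:
  red: 386 × 1/4 = 96.5
  pink: 386 × 2/4 = 193
  white: 386 × 1/4 = 96.5
χ² = Σ (O − E)² / E
  red: (93 − 96.5)² / 96.5 = 0.1269
  pink: (198 − 193)² / 193 = 0.1295
  white: (95 − 96.5)² / 96.5 = 0.0233
χ² = 0.1269 + 0.1295 + 0.0233 = 0.2797 ≈ 0.280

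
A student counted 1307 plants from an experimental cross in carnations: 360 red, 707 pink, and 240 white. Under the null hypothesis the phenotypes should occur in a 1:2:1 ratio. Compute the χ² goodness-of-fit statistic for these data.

30.795

The 1:2:1 ratio has 4 parts, so with N = 1307 the expected counts are:
  red: 1307 × 1/4 = 326.75
  pink: 1307 × 2/4 = 653.5
  white: 1307 × 1/4 = 326.75
χ² = Σ (O − E)² / E
  red: (360 − 326.75)² / 326.75 = 3.3835
  pink: (707 − 653.5)² / 653.5 = 4.3799
  white: (240 − 326.75)² / 326.75 = 23.0316
χ² = 3.3835 + 4.3799 + 23.0316 = 30.795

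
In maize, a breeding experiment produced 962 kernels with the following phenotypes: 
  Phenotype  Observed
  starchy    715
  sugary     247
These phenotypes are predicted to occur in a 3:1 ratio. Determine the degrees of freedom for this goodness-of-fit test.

1

A goodness-of-fit test with 2 phenotype classes has df = 2 − 1 = 1.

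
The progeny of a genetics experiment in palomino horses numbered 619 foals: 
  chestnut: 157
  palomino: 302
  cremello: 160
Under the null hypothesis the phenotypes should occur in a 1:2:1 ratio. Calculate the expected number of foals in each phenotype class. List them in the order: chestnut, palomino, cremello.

Expected counts for N = 619 under a 1:2:1 ratio (total parts = 4):
  chestnut: 619 × 1/4 = 154.75
  palomino: 619 × 2/4 = 309.5
  cremello: 619 × 1/4 = 154.75

154.75, 309.5, 154.75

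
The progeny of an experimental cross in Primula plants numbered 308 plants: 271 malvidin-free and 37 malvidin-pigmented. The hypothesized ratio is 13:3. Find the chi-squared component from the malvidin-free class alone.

1.721

Under the 13:3 hypothesis (Σ ratio = 16, N = 308):
  malvidin-free: 308 × 13/16 = 250.25
  malvidin-pigmented: 308 × 3/16 = 57.75
Contribution of malvidin-free: (271 − 250.25)² / 250.25 = 1.7205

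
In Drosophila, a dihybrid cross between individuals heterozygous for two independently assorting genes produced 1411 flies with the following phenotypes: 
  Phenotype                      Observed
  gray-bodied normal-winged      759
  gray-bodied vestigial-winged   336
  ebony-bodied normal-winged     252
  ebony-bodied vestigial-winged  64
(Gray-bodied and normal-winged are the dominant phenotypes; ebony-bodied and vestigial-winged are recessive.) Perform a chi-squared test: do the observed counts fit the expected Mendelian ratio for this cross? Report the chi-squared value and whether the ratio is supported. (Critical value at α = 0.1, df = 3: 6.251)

28.036; not consistent

A dihybrid F₂ with independent assortment and complete dominance at both loci gives a 9:3:3:1 phenotypic ratio.
Expected counts for N = 1411 under a 9:3:3:1 ratio (total parts = 16):
  gray-bodied normal-winged: 1411 × 9/16 = 793.6875
  gray-bodied vestigial-winged: 1411 × 3/16 = 264.5625
  ebony-bodied normal-winged: 1411 × 3/16 = 264.5625
  ebony-bodied vestigial-winged: 1411 × 1/16 = 88.1875
χ² = Σ (O − E)² / E
  gray-bodied normal-winged: (759 − 793.6875)² / 793.6875 = 1.5160
  gray-bodied vestigial-winged: (336 − 264.5625)² / 264.5625 = 19.2896
  ebony-bodied normal-winged: (252 − 264.5625)² / 264.5625 = 0.5965
  ebony-bodied vestigial-winged: (64 − 88.1875)² / 88.1875 = 6.6340
χ² = 1.5160 + 19.2896 + 0.5965 + 6.6340 = 28.0361 ≈ 28.036
Degrees of freedom = 4 − 1 = 3; critical value at α = 0.1 is 6.251.
Since 28.036 > 6.251, we reject the null hypothesis — the data do not fit the 9:3:3:1 ratio.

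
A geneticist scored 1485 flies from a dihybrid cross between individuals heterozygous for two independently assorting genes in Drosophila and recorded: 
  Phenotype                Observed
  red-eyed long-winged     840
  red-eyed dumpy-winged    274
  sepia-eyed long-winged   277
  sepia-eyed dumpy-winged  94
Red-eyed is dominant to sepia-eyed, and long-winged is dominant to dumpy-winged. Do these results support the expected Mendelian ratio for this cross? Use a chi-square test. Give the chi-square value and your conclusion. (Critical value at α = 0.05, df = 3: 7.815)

A dihybrid F₂ with independent assortment and complete dominance at both loci gives a 9:3:3:1 phenotypic ratio.
Expected counts for N = 1485 under a 9:3:3:1 ratio (total parts = 16):
  red-eyed long-winged: 1485 × 9/16 = 835.3125
  red-eyed dumpy-winged: 1485 × 3/16 = 278.4375
  sepia-eyed long-winged: 1485 × 3/16 = 278.4375
  sepia-eyed dumpy-winged: 1485 × 1/16 = 92.8125
χ² = Σ (O − E)² / E
  red-eyed long-winged: (840 − 835.3125)² / 835.3125 = 0.0263
  red-eyed dumpy-winged: (274 − 278.4375)² / 278.4375 = 0.0707
  sepia-eyed long-winged: (277 − 278.4375)² / 278.4375 = 0.0074
  sepia-eyed dumpy-winged: (94 − 92.8125)² / 92.8125 = 0.0152
χ² = 0.0263 + 0.0707 + 0.0074 + 0.0152 = 0.1196 ≈ 0.120
Degrees of freedom = 4 − 1 = 3; critical value at α = 0.05 is 7.815.
Since 0.120 < 7.815, we fail to reject the null hypothesis — the data are consistent with the 9:3:3:1 ratio.

0.120; consistent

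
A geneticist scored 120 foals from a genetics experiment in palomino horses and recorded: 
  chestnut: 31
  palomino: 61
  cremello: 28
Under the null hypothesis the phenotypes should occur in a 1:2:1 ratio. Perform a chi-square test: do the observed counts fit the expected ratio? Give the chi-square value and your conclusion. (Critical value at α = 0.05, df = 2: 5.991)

Total ratio parts = 4. Expected numbers out of 120:
  chestnut: 120 × 1/4 = 30
  palomino: 120 × 2/4 = 60
  cremello: 120 × 1/4 = 30
χ² = Σ (O − E)² / E
  chestnut: (31 − 30)² / 30 = 0.0333
  palomino: (61 − 60)² / 60 = 0.0167
  cremello: (28 − 30)² / 30 = 0.1333
χ² = 0.0333 + 0.0167 + 0.1333 = 0.1833 ≈ 0.183
Degrees of freedom = 3 − 1 = 2; critical value at α = 0.05 is 5.991.
Since 0.183 < 5.991, we fail to reject the null hypothesis — the data are consistent with the 1:2:1 ratio.

0.183; consistent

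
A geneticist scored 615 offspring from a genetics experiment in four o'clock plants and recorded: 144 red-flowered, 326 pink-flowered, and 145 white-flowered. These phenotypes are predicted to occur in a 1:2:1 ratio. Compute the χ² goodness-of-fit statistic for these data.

The 1:2:1 ratio has 4 parts, so with N = 615 the expected counts are:
  red-flowered: 615 × 1/4 = 153.75
  pink-flowered: 615 × 2/4 = 307.5
  white-flowered: 615 × 1/4 = 153.75
χ² = Σ (O − E)² / E
  red-flowered: (144 − 153.75)² / 153.75 = 0.6183
  pink-flowered: (326 − 307.5)² / 307.5 = 1.1130
  white-flowered: (145 − 153.75)² / 153.75 = 0.4980
χ² = 0.6183 + 1.1130 + 0.4980 = 2.2293 ≈ 2.229

2.229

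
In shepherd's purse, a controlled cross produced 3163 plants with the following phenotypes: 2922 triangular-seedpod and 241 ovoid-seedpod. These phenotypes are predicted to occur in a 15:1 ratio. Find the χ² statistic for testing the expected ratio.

Under the 15:1 hypothesis (Σ ratio = 16, N = 3163):
  triangular-seedpod: 3163 × 15/16 = 2965.3125
  ovoid-seedpod: 3163 × 1/16 = 197.6875
χ² = Σ (O − E)² / E
  triangular-seedpod: (2922 − 2965.3125)² / 2965.3125 = 0.6326
  ovoid-seedpod: (241 − 197.6875)² / 197.6875 = 9.4896
χ² = 0.6326 + 9.4896 = 10.1222 ≈ 10.122

10.122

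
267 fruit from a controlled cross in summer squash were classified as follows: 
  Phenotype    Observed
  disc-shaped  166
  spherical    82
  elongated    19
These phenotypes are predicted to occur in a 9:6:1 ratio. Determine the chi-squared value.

5.266

Total ratio parts = 16. Expected numbers out of 267:
  disc-shaped: 267 × 9/16 = 150.1875
  spherical: 267 × 6/16 = 100.125
  elongated: 267 × 1/16 = 16.6875
χ² = Σ (O − E)² / E
  disc-shaped: (166 − 150.1875)² / 150.1875 = 1.6648
  spherical: (82 − 100.125)² / 100.125 = 3.2811
  elongated: (19 − 16.6875)² / 16.6875 = 0.3205
χ² = 1.6648 + 3.2811 + 0.3205 = 5.2664 ≈ 5.266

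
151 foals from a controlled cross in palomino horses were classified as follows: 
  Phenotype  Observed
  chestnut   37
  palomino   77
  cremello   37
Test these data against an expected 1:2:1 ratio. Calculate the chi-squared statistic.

Total ratio parts = 4. Expected numbers out of 151:
  chestnut: 151 × 1/4 = 37.75
  palomino: 151 × 2/4 = 75.5
  cremello: 151 × 1/4 = 37.75
χ² = Σ (O − E)² / E
  chestnut: (37 − 37.75)² / 37.75 = 0.0149
  palomino: (77 − 75.5)² / 75.5 = 0.0298
  cremello: (37 − 37.75)² / 37.75 = 0.0149
χ² = 0.0149 + 0.0298 + 0.0149 = 0.0596 ≈ 0.060

0.060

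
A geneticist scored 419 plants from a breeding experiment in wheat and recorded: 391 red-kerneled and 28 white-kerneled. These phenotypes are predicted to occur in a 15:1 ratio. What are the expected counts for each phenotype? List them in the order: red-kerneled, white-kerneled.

392.8125, 26.1875

Expected counts for N = 419 under a 15:1 ratio (total parts = 16):
  red-kerneled: 419 × 15/16 = 392.8125
  white-kerneled: 419 × 1/16 = 26.1875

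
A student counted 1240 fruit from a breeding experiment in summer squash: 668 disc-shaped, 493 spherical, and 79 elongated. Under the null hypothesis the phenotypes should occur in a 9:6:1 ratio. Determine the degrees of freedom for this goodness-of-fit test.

2

A goodness-of-fit test with 3 phenotype classes has df = 3 − 1 = 2.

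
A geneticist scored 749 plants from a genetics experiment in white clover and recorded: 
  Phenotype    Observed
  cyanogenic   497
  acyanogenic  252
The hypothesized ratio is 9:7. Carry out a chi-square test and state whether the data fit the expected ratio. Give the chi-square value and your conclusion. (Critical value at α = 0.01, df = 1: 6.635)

31.079; not consistent

Expected counts for N = 749 under a 9:7 ratio (total parts = 16):
  cyanogenic: 749 × 9/16 = 421.3125
  acyanogenic: 749 × 7/16 = 327.6875
χ² = Σ (O − E)² / E
  cyanogenic: (497 − 421.3125)² / 421.3125 = 13.5970
  acyanogenic: (252 − 327.6875)² / 327.6875 = 17.4819
χ² = 13.5970 + 17.4819 = 31.0789 ≈ 31.079
Degrees of freedom = 2 − 1 = 1; critical value at α = 0.01 is 6.635.
Since 31.079 > 6.635, we reject the null hypothesis — the data do not fit the 9:7 ratio.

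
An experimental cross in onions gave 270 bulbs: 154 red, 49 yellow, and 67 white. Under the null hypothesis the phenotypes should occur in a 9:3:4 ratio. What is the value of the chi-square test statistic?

Total ratio parts = 16. Expected numbers out of 270:
  red: 270 × 9/16 = 151.875
  yellow: 270 × 3/16 = 50.625
  white: 270 × 4/16 = 67.5
χ² = Σ (O − E)² / E
  red: (154 − 151.875)² / 151.875 = 0.0297
  yellow: (49 − 50.625)² / 50.625 = 0.0522
  white: (67 − 67.5)² / 67.5 = 0.0037
χ² = 0.0297 + 0.0522 + 0.0037 = 0.0856 ≈ 0.086

0.086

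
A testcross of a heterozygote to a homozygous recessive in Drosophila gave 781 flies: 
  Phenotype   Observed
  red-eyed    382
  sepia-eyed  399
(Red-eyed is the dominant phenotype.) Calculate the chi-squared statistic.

A testcross of a heterozygote (Aa × aa) gives a 1:1 phenotypic ratio.
Expected counts for N = 781 under a 1:1 ratio (total parts = 2):
  red-eyed: 781 × 1/2 = 390.5
  sepia-eyed: 781 × 1/2 = 390.5
χ² = Σ (O − E)² / E
  red-eyed: (382 − 390.5)² / 390.5 = 0.1850
  sepia-eyed: (399 − 390.5)² / 390.5 = 0.1850
χ² = 0.1850 + 0.1850 = 0.370

0.370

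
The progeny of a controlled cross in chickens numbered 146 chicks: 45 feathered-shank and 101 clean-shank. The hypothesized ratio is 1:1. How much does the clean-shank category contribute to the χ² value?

Expected counts for N = 146 under a 1:1 ratio (total parts = 2):
  feathered-shank: 146 × 1/2 = 73
  clean-shank: 146 × 1/2 = 73
Contribution of clean-shank: (101 − 73)² / 73 = 10.7397

10.740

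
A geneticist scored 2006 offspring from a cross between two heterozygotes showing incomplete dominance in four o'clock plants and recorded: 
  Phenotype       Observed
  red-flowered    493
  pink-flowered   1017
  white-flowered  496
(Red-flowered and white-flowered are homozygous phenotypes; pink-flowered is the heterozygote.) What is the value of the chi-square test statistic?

With incomplete dominance, a heterozygote × heterozygote cross gives a 1:2:1 phenotypic ratio.
Under the 1:2:1 hypothesis (Σ ratio = 4, N = 2006):
  red-flowered: 2006 × 1/4 = 501.5
  pink-flowered: 2006 × 2/4 = 1003
  white-flowered: 2006 × 1/4 = 501.5
χ² = Σ (O − E)² / E
  red-flowered: (493 − 501.5)² / 501.5 = 0.1441
  pink-flowered: (1017 − 1003)² / 1003 = 0.1954
  white-flowered: (496 − 501.5)² / 501.5 = 0.0603
χ² = 0.1441 + 0.1954 + 0.0603 = 0.3998 ≈ 0.400

0.400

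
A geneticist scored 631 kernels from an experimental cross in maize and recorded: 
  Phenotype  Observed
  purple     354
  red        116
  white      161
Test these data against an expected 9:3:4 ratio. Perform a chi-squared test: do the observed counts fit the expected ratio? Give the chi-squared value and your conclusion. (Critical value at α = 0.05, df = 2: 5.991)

Expected counts for N = 631 under a 9:3:4 ratio (total parts = 16):
  purple: 631 × 9/16 = 354.9375
  red: 631 × 3/16 = 118.3125
  white: 631 × 4/16 = 157.75
χ² = Σ (O − E)² / E
  purple: (354 − 354.9375)² / 354.9375 = 0.0025
  red: (116 − 118.3125)² / 118.3125 = 0.0452
  white: (161 − 157.75)² / 157.75 = 0.0670
χ² = 0.0025 + 0.0452 + 0.0670 = 0.1147 ≈ 0.115
Degrees of freedom = 3 − 1 = 2; critical value at α = 0.05 is 5.991.
Since 0.115 < 5.991, we fail to reject the null hypothesis — the data are consistent with the 9:3:4 ratio.

0.115; consistent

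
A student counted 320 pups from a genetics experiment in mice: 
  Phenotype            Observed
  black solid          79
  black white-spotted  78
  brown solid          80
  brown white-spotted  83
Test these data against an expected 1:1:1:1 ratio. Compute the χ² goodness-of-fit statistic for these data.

0.175

The 1:1:1:1 ratio has 4 parts, so with N = 320 the expected counts are:
  black solid: 320 × 1/4 = 80
  black white-spotted: 320 × 1/4 = 80
  brown solid: 320 × 1/4 = 80
  brown white-spotted: 320 × 1/4 = 80
χ² = Σ (O − E)² / E
  black solid: (79 − 80)² / 80 = 0.0125
  black white-spotted: (78 − 80)² / 80 = 0.0500
  brown solid: (80 − 80)² / 80 = 0.0000
  brown white-spotted: (83 − 80)² / 80 = 0.1125
χ² = 0.0125 + 0.0500 + 0.0000 + 0.1125 = 0.175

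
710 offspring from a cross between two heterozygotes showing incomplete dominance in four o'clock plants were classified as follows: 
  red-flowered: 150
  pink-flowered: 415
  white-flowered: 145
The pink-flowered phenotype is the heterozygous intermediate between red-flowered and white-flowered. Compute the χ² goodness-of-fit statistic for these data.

20.352

With incomplete dominance, a heterozygote × heterozygote cross gives a 1:2:1 phenotypic ratio.
Expected counts for N = 710 under a 1:2:1 ratio (total parts = 4):
  red-flowered: 710 × 1/4 = 177.5
  pink-flowered: 710 × 2/4 = 355
  white-flowered: 710 × 1/4 = 177.5
χ² = Σ (O − E)² / E
  red-flowered: (150 − 177.5)² / 177.5 = 4.2606
  pink-flowered: (415 − 355)² / 355 = 10.1408
  white-flowered: (145 − 177.5)² / 177.5 = 5.9507
χ² = 4.2606 + 10.1408 + 5.9507 = 20.3521 ≈ 20.352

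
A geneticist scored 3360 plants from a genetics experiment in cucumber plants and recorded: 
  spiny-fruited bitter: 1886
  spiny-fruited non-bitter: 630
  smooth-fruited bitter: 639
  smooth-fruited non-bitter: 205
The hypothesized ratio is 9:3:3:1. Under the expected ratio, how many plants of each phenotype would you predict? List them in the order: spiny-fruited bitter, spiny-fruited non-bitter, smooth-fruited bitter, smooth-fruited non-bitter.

1890, 630, 630, 210

The 9:3:3:1 ratio has 16 parts, so with N = 3360 the expected counts are:
  spiny-fruited bitter: 3360 × 9/16 = 1890
  spiny-fruited non-bitter: 3360 × 3/16 = 630
  smooth-fruited bitter: 3360 × 3/16 = 630
  smooth-fruited non-bitter: 3360 × 1/16 = 210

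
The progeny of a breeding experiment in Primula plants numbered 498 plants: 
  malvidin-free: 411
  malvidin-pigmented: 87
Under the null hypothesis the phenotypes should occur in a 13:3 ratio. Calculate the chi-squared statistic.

0.536

Under the 13:3 hypothesis (Σ ratio = 16, N = 498):
  malvidin-free: 498 × 13/16 = 404.625
  malvidin-pigmented: 498 × 3/16 = 93.375
χ² = Σ (O − E)² / E
  malvidin-free: (411 − 404.625)² / 404.625 = 0.1004
  malvidin-pigmented: (87 − 93.375)² / 93.375 = 0.4352
χ² = 0.1004 + 0.4352 = 0.5356 ≈ 0.536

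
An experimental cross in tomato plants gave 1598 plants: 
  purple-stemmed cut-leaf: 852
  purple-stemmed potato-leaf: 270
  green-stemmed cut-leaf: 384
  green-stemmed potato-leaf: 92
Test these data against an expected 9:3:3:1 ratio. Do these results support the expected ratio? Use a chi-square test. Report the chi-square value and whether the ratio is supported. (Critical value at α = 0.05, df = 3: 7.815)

29.755; not consistent

Total ratio parts = 16. Expected numbers out of 1598:
  purple-stemmed cut-leaf: 1598 × 9/16 = 898.875
  purple-stemmed potato-leaf: 1598 × 3/16 = 299.625
  green-stemmed cut-leaf: 1598 × 3/16 = 299.625
  green-stemmed potato-leaf: 1598 × 1/16 = 99.875
χ² = Σ (O − E)² / E
  purple-stemmed cut-leaf: (852 − 898.875)² / 898.875 = 2.4445
  purple-stemmed potato-leaf: (270 − 299.625)² / 299.625 = 2.9291
  green-stemmed cut-leaf: (384 − 299.625)² / 299.625 = 23.7602
  green-stemmed potato-leaf: (92 − 99.875)² / 99.875 = 0.6209
χ² = 2.4445 + 2.9291 + 23.7602 + 0.6209 = 29.7547 ≈ 29.755
Degrees of freedom = 4 − 1 = 3; critical value at α = 0.05 is 7.815.
Since 29.755 > 7.815, we reject the null hypothesis — the data do not fit the 9:3:3:1 ratio.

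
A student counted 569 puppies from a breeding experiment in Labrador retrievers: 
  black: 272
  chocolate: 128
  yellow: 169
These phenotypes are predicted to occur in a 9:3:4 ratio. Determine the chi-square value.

Under the 9:3:4 hypothesis (Σ ratio = 16, N = 569):
  black: 569 × 9/16 = 320.0625
  chocolate: 569 × 3/16 = 106.6875
  yellow: 569 × 4/16 = 142.25
χ² = Σ (O − E)² / E
  black: (272 − 320.0625)² / 320.0625 = 7.2174
  chocolate: (128 − 106.6875)² / 106.6875 = 4.2575
  yellow: (169 − 142.25)² / 142.25 = 5.0303
χ² = 7.2174 + 4.2575 + 5.0303 = 16.5052 ≈ 16.505

16.505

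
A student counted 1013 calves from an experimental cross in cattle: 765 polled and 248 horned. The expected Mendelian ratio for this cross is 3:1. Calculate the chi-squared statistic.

Expected counts for N = 1013 under a 3:1 ratio (total parts = 4):
  polled: 1013 × 3/4 = 759.75
  horned: 1013 × 1/4 = 253.25
χ² = Σ (O − E)² / E
  polled: (765 − 759.75)² / 759.75 = 0.0363
  horned: (248 − 253.25)² / 253.25 = 0.1088
χ² = 0.0363 + 0.1088 = 0.1451 ≈ 0.145

0.145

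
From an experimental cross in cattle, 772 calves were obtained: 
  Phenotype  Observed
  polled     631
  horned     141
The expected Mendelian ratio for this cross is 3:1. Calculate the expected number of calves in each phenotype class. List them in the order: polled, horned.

Total ratio parts = 4. Expected numbers out of 772:
  polled: 772 × 3/4 = 579
  horned: 772 × 1/4 = 193

579, 193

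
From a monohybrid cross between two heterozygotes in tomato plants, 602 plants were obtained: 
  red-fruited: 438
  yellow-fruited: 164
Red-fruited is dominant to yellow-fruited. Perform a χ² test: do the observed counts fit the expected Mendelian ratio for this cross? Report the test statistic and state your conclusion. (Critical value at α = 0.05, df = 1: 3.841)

For a monohybrid cross between heterozygotes with complete dominance, the expected phenotypic ratio is 3:1.
Under the 3:1 hypothesis (Σ ratio = 4, N = 602):
  red-fruited: 602 × 3/4 = 451.5
  yellow-fruited: 602 × 1/4 = 150.5
χ² = Σ (O − E)² / E
  red-fruited: (438 − 451.5)² / 451.5 = 0.4037
  yellow-fruited: (164 − 150.5)² / 150.5 = 1.2110
χ² = 0.4037 + 1.2110 = 1.6147 ≈ 1.615
Degrees of freedom = 2 − 1 = 1; critical value at α = 0.05 is 3.841.
Since 1.615 < 3.841, we fail to reject the null hypothesis — the data are consistent with the 3:1 ratio.

1.615; consistent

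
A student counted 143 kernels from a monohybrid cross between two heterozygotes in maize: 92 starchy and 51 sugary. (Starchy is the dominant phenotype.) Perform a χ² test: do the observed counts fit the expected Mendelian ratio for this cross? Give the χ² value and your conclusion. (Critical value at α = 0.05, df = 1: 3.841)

8.674; not consistent

For a monohybrid cross between heterozygotes with complete dominance, the expected phenotypic ratio is 3:1.
Total ratio parts = 4. Expected numbers out of 143:
  starchy: 143 × 3/4 = 107.25
  sugary: 143 × 1/4 = 35.75
χ² = Σ (O − E)² / E
  starchy: (92 − 107.25)² / 107.25 = 2.1684
  sugary: (51 − 35.75)² / 35.75 = 6.5052
χ² = 2.1684 + 6.5052 = 8.6736 ≈ 8.674
Degrees of freedom = 2 − 1 = 1; critical value at α = 0.05 is 3.841.
Since 8.674 > 3.841, we reject the null hypothesis — the data do not fit the 3:1 ratio.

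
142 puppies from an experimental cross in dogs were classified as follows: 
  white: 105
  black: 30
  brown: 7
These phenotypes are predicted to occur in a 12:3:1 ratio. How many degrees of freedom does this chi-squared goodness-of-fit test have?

2

A goodness-of-fit test with 3 phenotype classes has df = 3 − 1 = 2.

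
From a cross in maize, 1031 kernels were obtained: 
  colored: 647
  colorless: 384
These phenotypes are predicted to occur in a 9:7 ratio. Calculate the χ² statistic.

Expected counts for N = 1031 under a 9:7 ratio (total parts = 16):
  colored: 1031 × 9/16 = 579.9375
  colorless: 1031 × 7/16 = 451.0625
χ² = Σ (O − E)² / E
  colored: (647 − 579.9375)² / 579.9375 = 7.7549
  colorless: (384 − 451.0625)² / 451.0625 = 9.9706
χ² = 7.7549 + 9.9706 = 17.7255 ≈ 17.726

17.726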